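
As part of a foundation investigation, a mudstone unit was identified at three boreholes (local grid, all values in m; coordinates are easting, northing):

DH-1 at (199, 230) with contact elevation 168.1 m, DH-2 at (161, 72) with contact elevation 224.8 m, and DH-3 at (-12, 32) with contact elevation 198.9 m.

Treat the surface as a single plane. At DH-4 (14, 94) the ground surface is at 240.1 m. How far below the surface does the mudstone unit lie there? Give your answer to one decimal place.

60.7 m

Let the plane be z = a·easting + b·northing + c.
DH-2−DH-1: −38a − 158b = 56.7;  DH-3−DH-1: −211a − 198b = 30.8.
Solving gives a = 0.24639, b = −0.41812.
Then c = 168.1 − a·199 − b·230 = 215.24.
At (14, 94): z_contact = 3.45 − 39.30 + 215.24 = 179.38 m.
Depth below ground = 240.1 − 179.38 = 60.7 m.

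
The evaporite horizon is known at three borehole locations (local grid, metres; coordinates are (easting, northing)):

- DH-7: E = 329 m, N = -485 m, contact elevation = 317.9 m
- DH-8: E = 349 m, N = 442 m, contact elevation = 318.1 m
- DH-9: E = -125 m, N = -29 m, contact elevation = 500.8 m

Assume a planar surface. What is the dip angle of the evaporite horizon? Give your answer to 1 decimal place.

Two edge vectors: DH-7→DH-8 = (20, 927, 0.2), DH-7→DH-9 = (-454, 456, 182.9).
Normal n = (DH-7→DH-8) × (DH-7→DH-9) = (169457.1, -3748.8, 429978).
So ∂z/∂E = −n_x/n_z = −0.39411 and ∂z/∂N = −n_y/n_z = 0.00872.
Gradient magnitude |∇z| = √(a² + b²) = √(0.15532 + 0.00008) = 0.39420.
True dip = arctan(0.39420) = 21.5°, dipping toward E (azimuth ≈ 091°).

21.5°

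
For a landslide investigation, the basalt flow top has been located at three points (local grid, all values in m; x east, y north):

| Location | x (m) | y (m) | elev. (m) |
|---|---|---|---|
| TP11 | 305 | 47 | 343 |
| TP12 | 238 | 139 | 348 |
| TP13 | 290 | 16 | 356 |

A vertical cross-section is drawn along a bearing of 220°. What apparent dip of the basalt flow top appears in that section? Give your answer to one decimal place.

23.2°

Two edge vectors: TP11→TP12 = (-67, 92, 5), TP11→TP13 = (-15, -31, 13).
Normal n = (TP11→TP12) × (TP11→TP13) = (1351, 796, 3457).
So ∂z/∂x = −n_x/n_z = −0.39080 and ∂z/∂y = −n_y/n_z = −0.23026.
Unit vector along 220° is (sin 220°, cos 220°) = (-0.6428, -0.7660).
Slope in that direction = a·(-0.6428) + b·(-0.7660) = 0.42759.
Apparent dip = arctan|0.42759| = 23.2° (true dip is 24.4°, so apparent ≤ true as expected).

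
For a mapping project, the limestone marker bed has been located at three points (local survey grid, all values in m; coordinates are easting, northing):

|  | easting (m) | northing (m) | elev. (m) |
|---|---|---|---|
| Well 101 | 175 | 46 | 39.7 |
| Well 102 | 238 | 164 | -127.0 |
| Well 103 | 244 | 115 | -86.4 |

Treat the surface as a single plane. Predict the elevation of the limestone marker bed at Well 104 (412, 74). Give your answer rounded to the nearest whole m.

Let the plane be z = a·easting + b·northing + c.
Well 102−Well 101: 63a + 118b = −166.7;  Well 103−Well 101: 69a + 69b = −126.1.
Solving gives a = −0.88999, b = −0.93755.
Then c = 39.7 − a·175 − b·46 = 238.57.
At (412, 74): z = −366.7 − 69.4 + 238.57 = -197.5 m.

-197 m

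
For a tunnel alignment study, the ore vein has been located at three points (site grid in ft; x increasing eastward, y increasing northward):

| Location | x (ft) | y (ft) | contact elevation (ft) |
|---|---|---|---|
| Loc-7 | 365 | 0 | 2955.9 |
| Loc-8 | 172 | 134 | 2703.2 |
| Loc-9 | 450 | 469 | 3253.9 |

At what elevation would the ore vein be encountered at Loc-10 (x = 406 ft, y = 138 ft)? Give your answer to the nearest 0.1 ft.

Two edge vectors: Loc-7→Loc-8 = (-193, 134, -252.7), Loc-7→Loc-9 = (85, 469, 298).
Normal n = (Loc-7→Loc-8) × (Loc-7→Loc-9) = (158448.3, 36034.5, -101907).
So ∂z/∂x = −n_x/n_z = 1.55483 and ∂z/∂y = −n_y/n_z = 0.35360.
Intercept c from Loc-7: 2955.9 − 567.51 + 0.00 = 2388.39.
At (406, 138): z = 631.3 + 48.8 + 2388.39 = 3068.4 ft.

3068.4 ft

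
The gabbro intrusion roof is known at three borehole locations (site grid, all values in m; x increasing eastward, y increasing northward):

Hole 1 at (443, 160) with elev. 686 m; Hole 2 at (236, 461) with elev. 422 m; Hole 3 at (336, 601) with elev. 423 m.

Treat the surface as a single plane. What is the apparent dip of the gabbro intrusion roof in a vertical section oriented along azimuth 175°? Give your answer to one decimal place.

Let the plane be z = a·x + b·y + c.
Hole 2−Hole 1: −207a + 301b = −264;  Hole 3−Hole 1: −107a + 441b = −263.
Solving gives a = 0.63069, b = −0.44335.
Unit vector along 175° is (sin 175°, cos 175°) = (0.0872, -0.9962).
Slope in that direction = a·(0.0872) + b·(-0.9962) = 0.49663.
Apparent dip = arctan|0.49663| = 26.4° (true dip is 37.6°, so apparent ≤ true as expected).

26.4°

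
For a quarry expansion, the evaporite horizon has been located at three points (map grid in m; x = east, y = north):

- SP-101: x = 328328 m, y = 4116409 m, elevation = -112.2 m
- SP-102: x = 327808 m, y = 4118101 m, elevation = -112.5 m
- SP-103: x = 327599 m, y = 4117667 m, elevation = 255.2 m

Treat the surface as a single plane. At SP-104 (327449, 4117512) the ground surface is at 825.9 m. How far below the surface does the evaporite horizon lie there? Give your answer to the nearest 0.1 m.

Let the plane be z = a·x + b·y + c.
SP-102−SP-101: −520a + 1692b = −0.3;  SP-103−SP-101: −729a + 1258b = 367.4.
Solving gives a = −1.073726239, b = −0.330164092.
Then c = -112.2 − a·328328 − b·4116409 = 1711512.63.
At (327449, 4117512): z_contact = −351590.58 − 1359454.61 + 1711512.63 = 467.43 m.
Depth below ground = 825.9 − 467.43 = 358.5 m.

358.5 m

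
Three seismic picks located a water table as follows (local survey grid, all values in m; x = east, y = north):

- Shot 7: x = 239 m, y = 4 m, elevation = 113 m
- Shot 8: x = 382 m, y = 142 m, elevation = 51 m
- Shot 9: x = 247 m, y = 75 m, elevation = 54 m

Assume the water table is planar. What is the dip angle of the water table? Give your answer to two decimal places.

44.13°

Let the plane be z = a·x + b·y + c.
Shot 8−Shot 7: 143a + 138b = −62;  Shot 9−Shot 7: 8a + 71b = −59.
Solving gives a = 0.41331, b = −0.87756.
Gradient magnitude |∇z| = √(a² + b²) = √(0.17082 + 0.77010) = 0.97001.
True dip = arctan(0.97001) = 44.13°, dipping toward NNW (azimuth ≈ 335°).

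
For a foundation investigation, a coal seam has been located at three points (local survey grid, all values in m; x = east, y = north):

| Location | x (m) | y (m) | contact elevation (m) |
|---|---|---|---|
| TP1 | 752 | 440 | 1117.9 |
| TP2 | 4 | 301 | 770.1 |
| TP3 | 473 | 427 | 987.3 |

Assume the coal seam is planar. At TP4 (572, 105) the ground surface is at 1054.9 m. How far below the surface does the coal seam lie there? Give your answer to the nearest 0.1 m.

13.9 m

Two edge vectors: TP1→TP2 = (-748, -139, -347.8), TP1→TP3 = (-279, -13, -130.6).
Normal n = (TP1→TP2) × (TP1→TP3) = (13632, -652.6, -29057).
So ∂z/∂x = −n_x/n_z = 0.46915 and ∂z/∂y = −n_y/n_z = −0.02246.
Intercept c from TP1: 1117.9 − 352.80 + 9.88 = 774.98.
At (572, 105): z_contact = 268.35 − 2.36 + 774.98 = 1040.98 m.
Depth below ground = 1054.9 − 1040.98 = 13.9 m.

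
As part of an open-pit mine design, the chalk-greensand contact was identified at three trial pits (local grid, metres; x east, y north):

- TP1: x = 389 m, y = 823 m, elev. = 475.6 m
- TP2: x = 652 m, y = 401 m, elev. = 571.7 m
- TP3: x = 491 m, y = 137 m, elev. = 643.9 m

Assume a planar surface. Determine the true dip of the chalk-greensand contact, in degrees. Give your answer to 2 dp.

Two edge vectors: TP1→TP2 = (263, -422, 96.1), TP1→TP3 = (102, -686, 168.3).
Normal n = (TP1→TP2) × (TP1→TP3) = (-5098, -34460.7, -137374).
So ∂z/∂x = −n_x/n_z = −0.03711 and ∂z/∂y = −n_y/n_z = −0.25085.
Gradient magnitude |∇z| = √(a² + b²) = √(0.00138 + 0.06293) = 0.25358.
True dip = arctan(0.25358) = 14.23°, dipping toward N (azimuth ≈ 008°).

14.23°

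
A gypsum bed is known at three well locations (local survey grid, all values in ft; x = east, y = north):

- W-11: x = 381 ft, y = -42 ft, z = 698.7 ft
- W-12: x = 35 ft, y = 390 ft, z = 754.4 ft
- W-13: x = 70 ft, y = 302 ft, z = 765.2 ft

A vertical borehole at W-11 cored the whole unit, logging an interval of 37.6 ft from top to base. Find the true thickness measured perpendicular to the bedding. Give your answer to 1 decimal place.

30.4 ft

Two edge vectors: W-11→W-12 = (-346, 432, 55.7), W-11→W-13 = (-311, 344, 66.5).
Normal n = (W-11→W-12) × (W-11→W-13) = (9567.2, 5686.3, 15328).
So ∂z/∂x = −n_x/n_z = −0.62416 and ∂z/∂y = −n_y/n_z = −0.37097.
|∇z| = √(a²+b²) = 0.72609, so dip δ = arctan(0.72609) = 35.98°.
True thickness = vertical thickness × cos δ = 37.6 × cos 35.98° = 30.4 ft.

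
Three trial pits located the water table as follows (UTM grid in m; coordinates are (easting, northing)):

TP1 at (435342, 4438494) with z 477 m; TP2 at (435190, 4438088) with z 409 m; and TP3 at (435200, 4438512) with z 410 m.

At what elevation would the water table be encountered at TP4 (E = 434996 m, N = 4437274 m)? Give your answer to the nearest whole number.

325 m

Two edge vectors: TP1→TP2 = (-152, -406, -68), TP1→TP3 = (-142, 18, -67).
Normal n = (TP1→TP2) × (TP1→TP3) = (28426, -528, -60388).
So ∂z/∂E = −n_x/n_z = 0.47072266 and ∂z/∂N = −n_y/n_z = −0.00874346.
Intercept c from TP1: 477 − 204925.34 + 38807.79 = −165640.55.
At (434996, 4437274): z = 204762.5 − 38797.1 − 165640.55 = 324.8 m.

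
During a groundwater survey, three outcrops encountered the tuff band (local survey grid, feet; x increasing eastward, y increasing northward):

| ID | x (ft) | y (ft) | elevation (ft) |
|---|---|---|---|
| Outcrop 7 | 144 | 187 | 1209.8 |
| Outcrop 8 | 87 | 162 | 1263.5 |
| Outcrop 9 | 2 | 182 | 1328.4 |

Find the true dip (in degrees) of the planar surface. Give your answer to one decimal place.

Two edge vectors: Outcrop 7→Outcrop 8 = (-57, -25, 53.7), Outcrop 7→Outcrop 9 = (-142, -5, 118.6).
Normal n = (Outcrop 7→Outcrop 8) × (Outcrop 7→Outcrop 9) = (-2696.5, -865.2, -3265).
So ∂z/∂x = −n_x/n_z = −0.82588 and ∂z/∂y = −n_y/n_z = −0.26499.
Gradient magnitude |∇z| = √(a² + b²) = √(0.68208 + 0.07022) = 0.86735.
True dip = arctan(0.86735) = 40.9°, dipping toward ENE (azimuth ≈ 072°).

40.9°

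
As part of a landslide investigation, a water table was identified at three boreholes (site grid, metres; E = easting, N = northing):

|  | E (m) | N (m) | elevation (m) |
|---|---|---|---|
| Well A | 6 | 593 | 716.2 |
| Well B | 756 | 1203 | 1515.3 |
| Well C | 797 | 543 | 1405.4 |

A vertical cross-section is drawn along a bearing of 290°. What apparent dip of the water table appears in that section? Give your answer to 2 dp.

Let the plane be z = a·E + b·N + c.
Well B−Well A: 750a + 610b = 799.1;  Well C−Well A: 791a − 50b = 689.2.
Solving gives a = 0.88530, b = 0.22151.
Unit vector along 290° is (sin 290°, cos 290°) = (-0.9397, 0.3420).
Slope in that direction = a·(-0.9397) + b·(0.3420) = −0.75615.
Apparent dip = arctan|0.75615| = 37.09° (true dip is 42.4°, so apparent ≤ true as expected).

37.09°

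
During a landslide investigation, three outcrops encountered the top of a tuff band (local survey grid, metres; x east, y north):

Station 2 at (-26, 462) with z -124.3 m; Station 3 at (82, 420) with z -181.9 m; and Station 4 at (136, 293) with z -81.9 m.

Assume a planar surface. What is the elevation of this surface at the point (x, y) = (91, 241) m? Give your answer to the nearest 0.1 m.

26.5 m

Two edge vectors: Station 2→Station 3 = (108, -42, -57.6), Station 2→Station 4 = (162, -169, 42.4).
Normal n = (Station 2→Station 3) × (Station 2→Station 4) = (-11515.2, -13910.4, -11448).
So ∂z/∂x = −n_x/n_z = −1.00587 and ∂z/∂y = −n_y/n_z = −1.21509.
Intercept c from Station 2: -124.3 − 26.15 + 561.37 = 410.92.
At (91, 241): z = −91.5 − 292.8 + 410.92 = 26.5 m.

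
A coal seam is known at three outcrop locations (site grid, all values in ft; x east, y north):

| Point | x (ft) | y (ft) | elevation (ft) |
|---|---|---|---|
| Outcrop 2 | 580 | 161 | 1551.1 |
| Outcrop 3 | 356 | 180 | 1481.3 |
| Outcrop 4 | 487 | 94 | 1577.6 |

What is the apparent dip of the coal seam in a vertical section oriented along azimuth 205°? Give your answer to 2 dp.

29.52°

Let the plane be z = a·x + b·y + c.
Outcrop 3−Outcrop 2: −224a + 19b = −69.8;  Outcrop 4−Outcrop 2: −93a − 67b = 26.5.
Solving gives a = 0.24877, b = −0.74083.
Unit vector along 205° is (sin 205°, cos 205°) = (-0.4226, -0.9063).
Slope in that direction = a·(-0.4226) + b·(-0.9063) = 0.56628.
Apparent dip = arctan|0.56628| = 29.52° (true dip is 38.0°, so apparent ≤ true as expected).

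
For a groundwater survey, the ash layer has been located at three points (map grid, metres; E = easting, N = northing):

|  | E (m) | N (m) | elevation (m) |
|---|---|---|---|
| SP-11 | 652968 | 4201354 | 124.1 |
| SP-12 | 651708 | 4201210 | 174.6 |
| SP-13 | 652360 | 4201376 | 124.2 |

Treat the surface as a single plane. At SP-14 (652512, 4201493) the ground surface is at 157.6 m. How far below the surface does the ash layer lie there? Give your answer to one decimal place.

Let the plane be z = a·E + b·N + c.
SP-12−SP-11: −1260a − 144b = 50.5;  SP-13−SP-11: −608a + 22b = 0.1.
Solving gives a = −0.009762995, b = −0.265268235.
Then c = 124.1 − a·652968 − b·4201354 = 1120984.78.
At (652512, 4201493): z_contact = −6370.47 − 1114522.63 + 1120984.78 = 91.68 m.
Depth below ground = 157.6 − 91.68 = 65.9 m.

65.9 m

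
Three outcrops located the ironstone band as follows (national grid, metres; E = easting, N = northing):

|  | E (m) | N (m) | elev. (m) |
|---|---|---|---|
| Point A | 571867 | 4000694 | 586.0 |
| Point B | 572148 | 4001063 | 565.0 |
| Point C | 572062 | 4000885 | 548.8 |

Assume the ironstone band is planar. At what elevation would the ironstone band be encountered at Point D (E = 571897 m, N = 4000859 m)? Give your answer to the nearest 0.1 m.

Let the plane be z = a·E + b·N + c.
Point B−Point A: 281a + 369b = −21;  Point C−Point A: 195a + 191b = −37.2.
Solving gives a = −0.531382630, b = 0.347746664.
Then c = 586 − a·571867 − b·4000694 = −1086761.80.
At (571897, 4000859): z = −303896.1 + 1391285.4 − 1086761.80 = 627.4 m.

627.4 m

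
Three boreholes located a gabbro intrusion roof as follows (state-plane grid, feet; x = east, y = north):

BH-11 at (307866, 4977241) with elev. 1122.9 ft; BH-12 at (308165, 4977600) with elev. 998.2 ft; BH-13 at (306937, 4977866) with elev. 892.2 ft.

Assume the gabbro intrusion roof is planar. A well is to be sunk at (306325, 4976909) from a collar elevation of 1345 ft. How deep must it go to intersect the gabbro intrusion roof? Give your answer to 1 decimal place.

Two edge vectors: BH-11→BH-12 = (299, 359, -124.7), BH-11→BH-13 = (-929, 625, -230.7).
Normal n = (BH-11→BH-12) × (BH-11→BH-13) = (-4883.8, 184825.6, 520386).
So ∂z/∂x = −n_x/n_z = 0.009384957 and ∂z/∂y = −n_y/n_z = −0.355170201.
Intercept c from BH-11: 1122.9 − 2889.31 + 1767767.68 = 1766001.28.
At (306325, 4976909): z_contact = 2874.85 − 1767649.77 + 1766001.28 = 1226.35 ft.
Depth below ground = 1345 − 1226.35 = 118.6 ft.

118.6 ft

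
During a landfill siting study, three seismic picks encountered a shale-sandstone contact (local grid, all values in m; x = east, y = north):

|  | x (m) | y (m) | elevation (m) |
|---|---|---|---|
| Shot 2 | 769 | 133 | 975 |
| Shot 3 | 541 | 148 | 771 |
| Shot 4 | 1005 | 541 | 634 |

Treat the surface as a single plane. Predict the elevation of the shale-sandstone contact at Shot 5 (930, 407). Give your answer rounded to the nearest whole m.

Let the plane be z = a·x + b·y + c.
Shot 3−Shot 2: −228a + 15b = −204;  Shot 4−Shot 2: 236a + 408b = −341.
Solving gives a = 0.80897, b = −1.30372.
Then c = 975 − a·769 − b·133 = 526.30.
At (930, 407): z = 752.3 − 530.6 + 526.30 = 748.0 m.

748 m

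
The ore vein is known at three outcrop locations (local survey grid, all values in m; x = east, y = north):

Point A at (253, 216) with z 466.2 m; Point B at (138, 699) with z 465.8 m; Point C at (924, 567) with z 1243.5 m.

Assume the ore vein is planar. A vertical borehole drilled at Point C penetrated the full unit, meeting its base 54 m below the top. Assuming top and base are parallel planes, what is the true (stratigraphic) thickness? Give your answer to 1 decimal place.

37.1 m

Two edge vectors: Point A→Point B = (-115, 483, -0.4), Point A→Point C = (671, 351, 777.3).
Normal n = (Point A→Point B) × (Point A→Point C) = (375576.3, 89121.1, -364458).
So ∂z/∂x = −n_x/n_z = 1.03051 and ∂z/∂y = −n_y/n_z = 0.24453.
|∇z| = √(a²+b²) = 1.05912, so dip δ = arctan(1.05912) = 46.64°.
True thickness = vertical thickness × cos δ = 54 × cos 46.64° = 37.1 m.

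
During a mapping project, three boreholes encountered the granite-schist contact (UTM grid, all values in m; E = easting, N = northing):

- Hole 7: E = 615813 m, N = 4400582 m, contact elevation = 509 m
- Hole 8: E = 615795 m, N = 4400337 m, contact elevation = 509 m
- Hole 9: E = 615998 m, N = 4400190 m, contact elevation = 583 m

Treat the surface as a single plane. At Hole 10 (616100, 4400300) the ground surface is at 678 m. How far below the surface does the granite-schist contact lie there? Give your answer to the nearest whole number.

Let the plane be z = a·E + b·N + c.
Hole 8−Hole 7: −18a − 245b = 0;  Hole 9−Hole 7: 185a − 392b = 74.
Solving gives a = 0.34611787, b = −0.02542907.
Then c = 509 − a·615813 − b·4400582 = −100732.18.
At (616100, 4400300): z_contact = 213243.2 − 111895.5 − 100732.18 = 615.5 m.
Depth below ground = 678 − 615.5 = 62 m.

62 m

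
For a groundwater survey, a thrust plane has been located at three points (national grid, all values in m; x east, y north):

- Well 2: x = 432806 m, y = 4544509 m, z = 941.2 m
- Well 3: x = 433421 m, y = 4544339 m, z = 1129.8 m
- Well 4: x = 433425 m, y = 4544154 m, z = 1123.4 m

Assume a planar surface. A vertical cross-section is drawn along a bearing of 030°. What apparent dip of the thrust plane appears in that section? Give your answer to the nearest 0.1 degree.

11.0°

Let the plane be z = a·x + b·y + c.
Well 3−Well 2: 615a − 170b = 188.6;  Well 4−Well 2: 619a − 355b = 182.2.
Solving gives a = 0.31813, b = 0.04147.
Unit vector along 030° is (sin 30°, cos 30°) = (0.5000, 0.8660).
Slope in that direction = a·(0.5000) + b·(0.8660) = 0.19498.
Apparent dip = arctan|0.19498| = 11.0° (true dip is 17.8°, so apparent ≤ true as expected).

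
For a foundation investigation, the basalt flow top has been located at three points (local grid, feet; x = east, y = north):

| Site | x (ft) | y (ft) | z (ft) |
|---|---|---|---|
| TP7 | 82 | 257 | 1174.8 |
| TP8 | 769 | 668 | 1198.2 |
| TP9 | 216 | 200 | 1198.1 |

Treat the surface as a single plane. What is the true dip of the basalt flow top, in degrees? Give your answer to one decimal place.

10.2°

Two edge vectors: TP7→TP8 = (687, 411, 23.4), TP7→TP9 = (134, -57, 23.3).
Normal n = (TP7→TP8) × (TP7→TP9) = (10910.1, -12871.5, -94233).
So ∂z/∂x = −n_x/n_z = 0.11578 and ∂z/∂y = −n_y/n_z = −0.13659.
Gradient magnitude |∇z| = √(a² + b²) = √(0.01340 + 0.01866) = 0.17906.
True dip = arctan(0.17906) = 10.2°, dipping toward NW (azimuth ≈ 320°).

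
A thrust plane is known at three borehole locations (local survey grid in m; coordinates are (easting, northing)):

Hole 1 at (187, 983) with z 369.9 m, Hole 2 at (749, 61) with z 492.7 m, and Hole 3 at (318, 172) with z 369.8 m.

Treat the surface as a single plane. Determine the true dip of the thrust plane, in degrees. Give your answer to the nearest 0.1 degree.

Let the plane be z = a·E + b·N + c.
Hole 2−Hole 1: 562a − 922b = 122.8;  Hole 3−Hole 1: 131a − 811b = −0.1.
Solving gives a = 0.29756, b = 0.04819.
Gradient magnitude |∇z| = √(a² + b²) = √(0.08854 + 0.00232) = 0.30144.
True dip = arctan(0.30144) = 16.8°, dipping toward W (azimuth ≈ 261°).

16.8°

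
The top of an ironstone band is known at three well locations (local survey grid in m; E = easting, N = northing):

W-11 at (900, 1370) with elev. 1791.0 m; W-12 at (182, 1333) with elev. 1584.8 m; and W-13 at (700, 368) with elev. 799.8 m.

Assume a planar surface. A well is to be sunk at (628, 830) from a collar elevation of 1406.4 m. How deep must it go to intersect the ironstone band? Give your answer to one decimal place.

188.8 m

Let the plane be z = a·E + b·N + c.
W-12−W-11: −718a − 37b = −206.2;  W-13−W-11: −200a − 1002b = −991.2.
Solving gives a = 0.238665, b = 0.941584.
Then c = 1791 − a·900 − b·1370 = 286.23.
At (628, 830): z_contact = 149.88 + 781.51 + 286.23 = 1217.63 m.
Depth below ground = 1406.4 − 1217.63 = 188.8 m.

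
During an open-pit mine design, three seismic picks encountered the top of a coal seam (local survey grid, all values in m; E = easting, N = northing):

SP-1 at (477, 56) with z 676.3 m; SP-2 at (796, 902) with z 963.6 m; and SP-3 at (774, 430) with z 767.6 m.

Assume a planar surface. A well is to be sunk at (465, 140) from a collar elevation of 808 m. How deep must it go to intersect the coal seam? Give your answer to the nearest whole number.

Two edge vectors: SP-1→SP-2 = (319, 846, 287.3), SP-1→SP-3 = (297, 374, 91.3).
Normal n = (SP-1→SP-2) × (SP-1→SP-3) = (-30210.4, 56203.4, -131956).
So ∂z/∂E = −n_x/n_z = −0.22894 and ∂z/∂N = −n_y/n_z = 0.42593.
Intercept c from SP-1: 676.3 + 109.21 − 23.85 = 761.65.
At (465, 140): z_contact = −106.5 + 59.6 + 761.65 = 714.8 m.
Depth below ground = 808 − 714.8 = 93 m.

93 m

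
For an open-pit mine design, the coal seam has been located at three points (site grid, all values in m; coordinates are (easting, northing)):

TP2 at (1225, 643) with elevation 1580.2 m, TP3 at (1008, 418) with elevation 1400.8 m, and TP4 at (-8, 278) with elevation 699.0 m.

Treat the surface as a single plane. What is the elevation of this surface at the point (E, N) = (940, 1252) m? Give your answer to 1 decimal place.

1481.4 m

Let the plane be z = a·E + b·N + c.
TP3−TP2: −217a − 225b = −179.4;  TP4−TP2: −1233a − 365b = −881.2.
Solving gives a = 0.669907, b = 0.151245.
Then c = 1580.2 − a·1225 − b·643 = 662.31.
At (940, 1252): z = 629.7 + 189.4 + 662.31 = 1481.4 m.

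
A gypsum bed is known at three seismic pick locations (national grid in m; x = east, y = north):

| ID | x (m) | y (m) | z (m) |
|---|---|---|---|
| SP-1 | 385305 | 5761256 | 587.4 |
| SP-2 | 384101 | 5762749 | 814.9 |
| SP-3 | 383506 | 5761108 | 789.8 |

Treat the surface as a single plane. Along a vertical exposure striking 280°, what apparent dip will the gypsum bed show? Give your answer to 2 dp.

7.15°

Two edge vectors: SP-1→SP-2 = (-1204, 1493, 227.5), SP-1→SP-3 = (-1799, -148, 202.4).
Normal n = (SP-1→SP-2) × (SP-1→SP-3) = (335853.2, -165582.9, 2864099).
So ∂z/∂x = −n_x/n_z = −0.11726 and ∂z/∂y = −n_y/n_z = 0.05781.
Unit vector along 280° is (sin 280°, cos 280°) = (-0.9848, 0.1736).
Slope in that direction = a·(-0.9848) + b·(0.1736) = 0.12552.
Apparent dip = arctan|0.12552| = 7.15° (true dip is 7.4°, so apparent ≤ true as expected).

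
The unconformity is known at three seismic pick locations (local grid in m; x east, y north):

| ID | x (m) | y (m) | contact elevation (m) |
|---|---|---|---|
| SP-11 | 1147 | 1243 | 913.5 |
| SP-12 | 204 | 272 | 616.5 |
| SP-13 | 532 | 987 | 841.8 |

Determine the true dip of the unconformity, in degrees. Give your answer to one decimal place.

17.9°

Two edge vectors: SP-11→SP-12 = (-943, -971, -297), SP-11→SP-13 = (-615, -256, -71.7).
Normal n = (SP-11→SP-12) × (SP-11→SP-13) = (-6411.3, 115041.9, -355757).
So ∂z/∂x = −n_x/n_z = −0.01802 and ∂z/∂y = −n_y/n_z = 0.32337.
Gradient magnitude |∇z| = √(a² + b²) = √(0.00032 + 0.10457) = 0.32387.
True dip = arctan(0.32387) = 17.9°, dipping toward S (azimuth ≈ 177°).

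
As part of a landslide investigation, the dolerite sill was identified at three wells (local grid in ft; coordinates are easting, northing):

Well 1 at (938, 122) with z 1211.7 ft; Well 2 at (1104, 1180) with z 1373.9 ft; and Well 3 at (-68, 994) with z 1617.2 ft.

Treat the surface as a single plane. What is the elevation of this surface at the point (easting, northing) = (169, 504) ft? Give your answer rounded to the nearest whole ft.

1467 ft

Two edge vectors: Well 1→Well 2 = (166, 1058, 162.2), Well 1→Well 3 = (-1006, 872, 405.5).
Normal n = (Well 1→Well 2) × (Well 1→Well 3) = (287580.6, -230486.2, 1209100).
So ∂z/∂easting = −n_x/n_z = −0.23785 and ∂z/∂northing = −n_y/n_z = 0.19063.
Intercept c from Well 1: 1211.7 + 223.10 − 23.26 = 1411.54.
At (169, 504): z = −40.2 + 96.1 + 1411.54 = 1467.4 ft.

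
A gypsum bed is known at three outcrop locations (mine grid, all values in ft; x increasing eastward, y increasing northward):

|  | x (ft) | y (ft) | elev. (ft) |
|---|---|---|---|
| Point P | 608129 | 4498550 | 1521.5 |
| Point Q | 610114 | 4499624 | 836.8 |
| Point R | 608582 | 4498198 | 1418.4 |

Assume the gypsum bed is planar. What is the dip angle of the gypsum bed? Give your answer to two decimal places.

Two edge vectors: Point P→Point Q = (1985, 1074, -684.7), Point P→Point R = (453, -352, -103.1).
Normal n = (Point P→Point Q) × (Point P→Point R) = (-351743.8, -105515.6, -1185242).
So ∂z/∂x = −n_x/n_z = −0.29677 and ∂z/∂y = −n_y/n_z = −0.08902.
Gradient magnitude |∇z| = √(a² + b²) = √(0.08807 + 0.00793) = 0.30983.
True dip = arctan(0.30983) = 17.21°, dipping toward ENE (azimuth ≈ 073°).

17.21°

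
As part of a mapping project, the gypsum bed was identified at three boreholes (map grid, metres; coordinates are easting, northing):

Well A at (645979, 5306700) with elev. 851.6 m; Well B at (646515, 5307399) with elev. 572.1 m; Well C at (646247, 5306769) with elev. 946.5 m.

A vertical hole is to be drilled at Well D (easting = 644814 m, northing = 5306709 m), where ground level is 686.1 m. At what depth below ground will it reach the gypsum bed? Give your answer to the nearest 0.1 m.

505.5 m

Let the plane be z = a·easting + b·northing + c.
Well B−Well A: 536a + 699b = −279.5;  Well C−Well A: 268a + 69b = 94.9.
Solving gives a = 0.569482800, b = −0.836541889.
Then c = 851.6 − a·645979 − b·5306700 = 4072254.52.
At (644814, 5306709): z_contact = 367210.48 − 4439284.37 + 4072254.52 = 180.62 m.
Depth below ground = 686.1 − 180.62 = 505.5 m.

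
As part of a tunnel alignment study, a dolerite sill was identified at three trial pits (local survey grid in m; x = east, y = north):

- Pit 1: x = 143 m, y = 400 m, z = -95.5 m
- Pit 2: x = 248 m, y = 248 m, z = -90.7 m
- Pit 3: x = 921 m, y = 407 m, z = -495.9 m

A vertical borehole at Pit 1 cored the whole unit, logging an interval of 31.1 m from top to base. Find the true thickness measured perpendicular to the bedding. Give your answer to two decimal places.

Let the plane be z = a·x + b·y + c.
Pit 2−Pit 1: 105a − 152b = 4.8;  Pit 3−Pit 1: 778a + 7b = −400.4.
Solving gives a = −0.51119, b = −0.38470.
|∇z| = √(a²+b²) = 0.63978, so dip δ = arctan(0.63978) = 32.61°.
True thickness = vertical thickness × cos δ = 31.1 × cos 32.61° = 26.20 m.

26.20 m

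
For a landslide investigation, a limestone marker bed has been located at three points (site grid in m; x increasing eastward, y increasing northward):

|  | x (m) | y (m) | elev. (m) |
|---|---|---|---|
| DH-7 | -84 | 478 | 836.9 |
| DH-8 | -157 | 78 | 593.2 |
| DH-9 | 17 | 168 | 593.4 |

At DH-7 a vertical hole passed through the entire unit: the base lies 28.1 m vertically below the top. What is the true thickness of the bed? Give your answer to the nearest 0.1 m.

22.4 m

Two edge vectors: DH-7→DH-8 = (-73, -400, -243.7), DH-7→DH-9 = (101, -310, -243.5).
Normal n = (DH-7→DH-8) × (DH-7→DH-9) = (21853, -42389.2, 63030).
So ∂z/∂x = −n_x/n_z = −0.34671 and ∂z/∂y = −n_y/n_z = 0.67252.
|∇z| = √(a²+b²) = 0.75663, so dip δ = arctan(0.75663) = 37.11°.
True thickness = vertical thickness × cos δ = 28.1 × cos 37.11° = 22.4 m.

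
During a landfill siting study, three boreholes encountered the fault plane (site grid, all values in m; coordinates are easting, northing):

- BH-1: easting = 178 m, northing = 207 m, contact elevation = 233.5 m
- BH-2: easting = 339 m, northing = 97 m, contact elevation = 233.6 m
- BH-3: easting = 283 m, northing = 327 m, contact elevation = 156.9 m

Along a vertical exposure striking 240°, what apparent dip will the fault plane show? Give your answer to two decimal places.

Let the plane be z = a·easting + b·northing + c.
BH-2−BH-1: 161a − 110b = 0.1;  BH-3−BH-1: 105a + 120b = −76.6.
Solving gives a = −0.27256, b = −0.39984.
Unit vector along 240° is (sin 240°, cos 240°) = (-0.8660, -0.5000).
Slope in that direction = a·(-0.8660) + b·(-0.5000) = 0.43597.
Apparent dip = arctan|0.43597| = 23.56° (true dip is 25.8°, so apparent ≤ true as expected).

23.56°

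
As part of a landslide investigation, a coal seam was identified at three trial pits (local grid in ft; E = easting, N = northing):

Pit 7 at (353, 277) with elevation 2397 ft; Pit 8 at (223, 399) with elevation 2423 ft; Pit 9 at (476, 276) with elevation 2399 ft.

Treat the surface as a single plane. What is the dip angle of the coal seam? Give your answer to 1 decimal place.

13.1°

Let the plane be z = a·E + b·N + c.
Pit 8−Pit 7: −130a + 122b = 26;  Pit 9−Pit 7: 123a − 1b = 2.
Solving gives a = 0.01815, b = 0.23245.
Gradient magnitude |∇z| = √(a² + b²) = √(0.00033 + 0.05404) = 0.23316.
True dip = arctan(0.23316) = 13.1°, dipping toward S (azimuth ≈ 184°).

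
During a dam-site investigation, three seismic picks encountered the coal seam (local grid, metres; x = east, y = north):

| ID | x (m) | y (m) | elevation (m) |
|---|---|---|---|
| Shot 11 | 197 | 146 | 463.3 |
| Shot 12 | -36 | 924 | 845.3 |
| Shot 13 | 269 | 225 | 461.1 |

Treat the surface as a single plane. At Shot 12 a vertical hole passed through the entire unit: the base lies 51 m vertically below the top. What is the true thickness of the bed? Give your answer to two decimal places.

Two edge vectors: Shot 11→Shot 12 = (-233, 778, 382), Shot 11→Shot 13 = (72, 79, -2.2).
Normal n = (Shot 11→Shot 12) × (Shot 11→Shot 13) = (-31889.6, 26991.4, -74423).
So ∂z/∂x = −n_x/n_z = −0.42849 and ∂z/∂y = −n_y/n_z = 0.36268.
|∇z| = √(a²+b²) = 0.56137, so dip δ = arctan(0.56137) = 29.31°.
True thickness = vertical thickness × cos δ = 51 × cos 29.31° = 44.47 m.

44.47 m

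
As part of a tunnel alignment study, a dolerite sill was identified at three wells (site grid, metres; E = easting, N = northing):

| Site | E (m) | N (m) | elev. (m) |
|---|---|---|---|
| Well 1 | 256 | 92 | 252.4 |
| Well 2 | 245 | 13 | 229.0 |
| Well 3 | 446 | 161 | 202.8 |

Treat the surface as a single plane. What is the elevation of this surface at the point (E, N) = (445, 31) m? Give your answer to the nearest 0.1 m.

157.7 m

Two edge vectors: Well 1→Well 2 = (-11, -79, -23.4), Well 1→Well 3 = (190, 69, -49.6).
Normal n = (Well 1→Well 2) × (Well 1→Well 3) = (5533, -4991.6, 14251).
So ∂z/∂E = −n_x/n_z = −0.38825 and ∂z/∂N = −n_y/n_z = 0.35026.
Intercept c from Well 1: 252.4 + 99.39 − 32.22 = 319.57.
At (445, 31): z = −172.8 + 10.9 + 319.57 = 157.7 m.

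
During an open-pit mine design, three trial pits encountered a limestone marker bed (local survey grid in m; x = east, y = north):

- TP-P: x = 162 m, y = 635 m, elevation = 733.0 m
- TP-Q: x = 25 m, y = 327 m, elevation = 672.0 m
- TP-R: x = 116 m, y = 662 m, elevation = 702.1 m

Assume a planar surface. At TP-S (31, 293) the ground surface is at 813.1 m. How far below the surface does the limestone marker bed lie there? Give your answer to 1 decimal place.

Let the plane be z = a·x + b·y + c.
TP-Q−TP-P: −137a − 308b = −61;  TP-R−TP-P: −46a + 27b = −30.9.
Solving gives a = 0.62485, b = −0.07988.
Then c = 733 − a·162 − b·635 = 682.50.
At (31, 293): z_contact = 19.37 − 23.41 + 682.50 = 678.47 m.
Depth below ground = 813.1 − 678.47 = 134.6 m.

134.6 m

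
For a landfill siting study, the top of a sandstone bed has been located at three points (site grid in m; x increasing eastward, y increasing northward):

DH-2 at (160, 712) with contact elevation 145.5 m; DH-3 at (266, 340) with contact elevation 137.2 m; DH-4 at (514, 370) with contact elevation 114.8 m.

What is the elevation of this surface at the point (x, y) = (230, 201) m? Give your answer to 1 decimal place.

140.9 m

Let the plane be z = a·x + b·y + c.
DH-3−DH-2: 106a − 372b = −8.3;  DH-4−DH-2: 354a − 342b = −30.7.
Solving gives a = −0.08992, b = −0.00331.
Then c = 145.5 − a·160 − b·712 = 162.25.
At (230, 201): z = −20.7 − 0.7 + 162.25 = 140.9 m.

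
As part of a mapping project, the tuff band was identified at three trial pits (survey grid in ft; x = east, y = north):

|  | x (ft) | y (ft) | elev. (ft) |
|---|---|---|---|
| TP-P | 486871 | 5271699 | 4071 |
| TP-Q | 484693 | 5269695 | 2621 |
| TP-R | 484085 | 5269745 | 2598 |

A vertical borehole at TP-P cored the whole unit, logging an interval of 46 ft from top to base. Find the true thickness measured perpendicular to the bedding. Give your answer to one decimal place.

Let the plane be z = a·x + b·y + c.
TP-Q−TP-P: −2178a − 2004b = −1450;  TP-R−TP-P: −2786a − 1954b = −1473.
Solving gives a = 0.08935, b = 0.62645.
|∇z| = √(a²+b²) = 0.63279, so dip δ = arctan(0.63279) = 32.33°.
True thickness = vertical thickness × cos δ = 46 × cos 32.33° = 38.9 ft.

38.9 ft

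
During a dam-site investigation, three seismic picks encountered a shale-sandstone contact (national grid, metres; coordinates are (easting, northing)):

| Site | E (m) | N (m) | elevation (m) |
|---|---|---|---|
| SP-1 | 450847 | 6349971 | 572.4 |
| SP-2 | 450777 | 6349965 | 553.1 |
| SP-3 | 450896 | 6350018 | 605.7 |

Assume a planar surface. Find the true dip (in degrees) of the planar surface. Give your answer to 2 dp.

27.44°

Let the plane be z = a·E + b·N + c.
SP-2−SP-1: −70a − 6b = −19.3;  SP-3−SP-1: 49a + 47b = 33.3.
Solving gives a = 0.23608, b = 0.46238.
Gradient magnitude |∇z| = √(a² + b²) = √(0.05573 + 0.21380) = 0.51917.
True dip = arctan(0.51917) = 27.44°, dipping toward SSW (azimuth ≈ 207°).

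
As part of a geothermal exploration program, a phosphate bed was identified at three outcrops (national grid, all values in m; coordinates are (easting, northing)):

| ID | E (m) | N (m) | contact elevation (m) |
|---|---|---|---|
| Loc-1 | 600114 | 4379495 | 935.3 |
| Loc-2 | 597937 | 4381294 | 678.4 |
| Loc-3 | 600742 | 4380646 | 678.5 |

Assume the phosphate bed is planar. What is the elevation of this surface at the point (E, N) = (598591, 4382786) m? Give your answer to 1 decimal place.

352.8 m

Let the plane be z = a·E + b·N + c.
Loc-2−Loc-1: −2177a + 1799b = −256.9;  Loc-3−Loc-1: 628a + 1151b = −256.8.
Solving gives a = −0.045740984, b = −0.198153486.
Then c = 935.3 − a·600114 − b·4379495 = 896197.31.
At (598591, 4382786): z = −27380.1 − 868464.3 + 896197.31 = 352.8 m.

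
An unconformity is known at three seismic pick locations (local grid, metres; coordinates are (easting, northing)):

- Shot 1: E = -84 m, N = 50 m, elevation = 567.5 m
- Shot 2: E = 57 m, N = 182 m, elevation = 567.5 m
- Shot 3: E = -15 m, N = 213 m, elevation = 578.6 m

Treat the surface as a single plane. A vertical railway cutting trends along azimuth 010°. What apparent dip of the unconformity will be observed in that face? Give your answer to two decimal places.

5.30°

Two edge vectors: Shot 1→Shot 2 = (141, 132, 0), Shot 1→Shot 3 = (69, 163, 11.1).
Normal n = (Shot 1→Shot 2) × (Shot 1→Shot 3) = (1465.2, -1565.1, 13875).
So ∂z/∂E = −n_x/n_z = −0.10560 and ∂z/∂N = −n_y/n_z = 0.11280.
Unit vector along 010° is (sin 10°, cos 10°) = (0.1736, 0.9848).
Slope in that direction = a·(0.1736) + b·(0.9848) = 0.09275.
Apparent dip = arctan|0.09275| = 5.30° (true dip is 8.8°, so apparent ≤ true as expected).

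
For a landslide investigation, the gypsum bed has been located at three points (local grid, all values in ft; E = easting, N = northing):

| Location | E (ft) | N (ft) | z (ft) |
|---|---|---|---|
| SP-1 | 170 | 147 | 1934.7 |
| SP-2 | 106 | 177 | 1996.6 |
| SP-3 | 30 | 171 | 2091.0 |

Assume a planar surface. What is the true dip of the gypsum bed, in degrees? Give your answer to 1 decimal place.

Let the plane be z = a·E + b·N + c.
SP-2−SP-1: −64a + 30b = 61.9;  SP-3−SP-1: −140a + 24b = 156.3.
Solving gives a = −1.20248, b = −0.50195.
Gradient magnitude |∇z| = √(a² + b²) = √(1.44595 + 0.25196) = 1.30304.
True dip = arctan(1.30304) = 52.5°, dipping toward ENE (azimuth ≈ 067°).

52.5°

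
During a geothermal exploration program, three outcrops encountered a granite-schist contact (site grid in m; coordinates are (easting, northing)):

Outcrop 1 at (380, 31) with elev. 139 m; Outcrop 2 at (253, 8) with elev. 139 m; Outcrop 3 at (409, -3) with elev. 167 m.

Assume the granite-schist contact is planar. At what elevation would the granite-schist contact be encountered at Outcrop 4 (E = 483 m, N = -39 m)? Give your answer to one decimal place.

202.2 m

Two edge vectors: Outcrop 1→Outcrop 2 = (-127, -23, 0), Outcrop 1→Outcrop 3 = (29, -34, 28).
Normal n = (Outcrop 1→Outcrop 2) × (Outcrop 1→Outcrop 3) = (-644, 3556, 4985).
So ∂z/∂E = −n_x/n_z = 0.12919 and ∂z/∂N = −n_y/n_z = −0.71334.
Intercept c from Outcrop 1: 139 − 49.09 + 22.11 = 112.02.
At (483, -39): z = 62.4 + 27.8 + 112.02 = 202.2 m.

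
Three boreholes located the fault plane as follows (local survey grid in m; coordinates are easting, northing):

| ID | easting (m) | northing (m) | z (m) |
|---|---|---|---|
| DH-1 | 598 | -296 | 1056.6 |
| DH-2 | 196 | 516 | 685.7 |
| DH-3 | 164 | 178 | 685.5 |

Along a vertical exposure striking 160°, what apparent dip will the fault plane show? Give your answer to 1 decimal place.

18.5°

Let the plane be z = a·easting + b·northing + c.
DH-2−DH-1: −402a + 812b = −370.9;  DH-3−DH-1: −434a + 474b = −371.1.
Solving gives a = 0.77553, b = −0.07283.
Unit vector along 160° is (sin 160°, cos 160°) = (0.3420, -0.9397).
Slope in that direction = a·(0.3420) + b·(-0.9397) = 0.33368.
Apparent dip = arctan|0.33368| = 18.5° (true dip is 37.9°, so apparent ≤ true as expected).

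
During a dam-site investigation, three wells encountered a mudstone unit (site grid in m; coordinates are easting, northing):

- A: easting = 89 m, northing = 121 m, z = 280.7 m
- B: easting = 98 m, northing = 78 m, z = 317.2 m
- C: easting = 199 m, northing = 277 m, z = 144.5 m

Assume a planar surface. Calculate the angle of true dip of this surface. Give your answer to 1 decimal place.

40.5°

Let the plane be z = a·easting + b·northing + c.
B−A: 9a − 43b = 36.5;  C−A: 110a + 156b = −136.2.
Solving gives a = −0.02651, b = −0.85439.
Gradient magnitude |∇z| = √(a² + b²) = √(0.00070 + 0.72997) = 0.85480.
True dip = arctan(0.85480) = 40.5°, dipping toward N (azimuth ≈ 002°).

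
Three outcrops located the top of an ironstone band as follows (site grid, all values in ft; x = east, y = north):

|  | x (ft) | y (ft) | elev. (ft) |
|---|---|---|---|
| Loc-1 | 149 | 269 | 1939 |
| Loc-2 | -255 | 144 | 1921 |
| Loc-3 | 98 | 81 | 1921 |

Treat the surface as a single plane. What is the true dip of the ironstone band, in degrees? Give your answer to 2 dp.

Let the plane be z = a·x + b·y + c.
Loc-2−Loc-1: −404a − 125b = −18;  Loc-3−Loc-1: −51a − 188b = −18.
Solving gives a = 0.01630, b = 0.09132.
Gradient magnitude |∇z| = √(a² + b²) = √(0.00027 + 0.00834) = 0.09277.
True dip = arctan(0.09277) = 5.30°, dipping toward S (azimuth ≈ 190°).

5.30°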